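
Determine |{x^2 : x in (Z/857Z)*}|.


For prime p, the number of non-zero quadratic residues is (p-1)/2.
= (857-1)/2
= 428

428


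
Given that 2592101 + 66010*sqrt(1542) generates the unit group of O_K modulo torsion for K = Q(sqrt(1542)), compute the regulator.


epsilon = 2592101 + 66010*sqrt(1542)
= 5.1842e+06
R = ln(5.1842e+06)
= 15.4611

15.4611


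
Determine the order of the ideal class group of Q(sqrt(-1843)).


K = Q(sqrt(-1843)). d mod 4 = 1, so D = disc(K) = d = -1843
h(K) equals the number of primitive reduced positive-definite forms (a, b, c) = a*x^2 + b*x*y + c*y^2 with b^2 - 4ac = D,
where reduced means |b| <= a <= c, with b >= 0 whenever |b| = a or a = c, and primitive means gcd(a, b, c) = 1.
Reduced forces 3a^2 <= |D| = 1843, so 1 <= a <= 24; b must have the parity of D, and c = (b^2 - D)/(4a) must be an integer >= a.
Enumerate a = 1..24, b in [-a, a]:
  a=1: (1, 1, 461)  [1]
  a=2..10: none
  a=11: (11, -7, 43), (11, 7, 43)  [2]
  a=12: none
  a=13: (13, -9, 37), (13, 9, 37)  [2]
  a=14..18: none
  a=19: (19, 19, 29)  [1]
  a=20..24: none
Total reduced forms: 1 + 2 + 2 + 1 = 6
h = 6

6


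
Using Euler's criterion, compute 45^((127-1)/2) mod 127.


p = 127 is prime and the exponent is (p-1)/2 = 63, so by Euler's criterion 45^63 = (45/127) = +1 or -1 mod 127.
Compute by square-and-multiply:
  63 = 32 + 16 + 8 + 4 + 2 + 1 (binary 111111)
  Repeated squaring mod 127: 45^1 = 45, 45^2 = 120, 45^4 = 49, 45^8 = 115, 45^16 = 17, 45^32 = 35
  45^63 = 45^32 * 45^16 * 45^8 * 45^4 * 45^2 * 45^1 = 35 * 17 * 115 * 49 * 120 * 45 mod 127
    35 * 17 = 595 = 87 mod 127
    87 * 115 = 10005 = 99 mod 127
    99 * 49 = 4851 = 25 mod 127
    25 * 120 = 3000 = 79 mod 127
    79 * 45 = 3555 = 126 mod 127
  45^63 = 126 mod 127
Result 126 = p - 1 = -1 mod 127: 45 is a quadratic non-residue mod 127. As a residue in [0, p-1] the value is 126.
45^63 mod 127 = 126

126


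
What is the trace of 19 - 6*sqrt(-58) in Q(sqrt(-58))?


Tr(a + b*sqrt(d)) = (a + b*sqrt(d)) + (a - b*sqrt(d)) = 2a
= 2 * (19)
= 38

38


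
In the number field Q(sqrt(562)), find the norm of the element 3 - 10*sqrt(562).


N(a + b*sqrt(d)) = a^2 - d*b^2
= (3)^2 - (562)*(-10)^2
= 9 - 56200
= -56191

-56191


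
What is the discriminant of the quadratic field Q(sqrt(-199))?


For K = Q(sqrt(d)) with d squarefree: disc(K) = d if d = 1 mod 4, and disc(K) = 4d if d = 2 or 3 mod 4.
Here d = -199, and d mod 4 = 1.
d = 1 mod 4 (O_K = Z[(1+sqrt(d))/2]), so disc(K) = d = -199

-199


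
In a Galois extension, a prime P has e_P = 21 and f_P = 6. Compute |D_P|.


|D_P| = e * f
= 21 * 6
= 126

126


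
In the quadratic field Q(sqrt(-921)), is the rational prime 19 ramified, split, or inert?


K = Q(sqrt(-921)). Since d mod 4 = 3, disc(K) = -3684.
Check p | disc: -3684 mod 19 = 2.
p does not divide disc. Compute Legendre symbol (d/p):
10^((19-1)/2) mod 19 = -1
(d/p) = -1, so p is inert: (p) stays prime with e=1, f=2, g=1.
Therefore p is inert.

inert


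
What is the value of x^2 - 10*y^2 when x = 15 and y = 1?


x^2 - d*y^2
= 15^2 - 10*1^2
= 225 - 10
= 215

215


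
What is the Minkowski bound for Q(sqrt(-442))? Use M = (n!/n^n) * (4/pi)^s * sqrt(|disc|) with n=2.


d = -442, d mod 4 = 2, so disc(K) = 4d = -1768; |disc(K)| = 1768
Imaginary quadratic field, so n = 2, s = r2 = 1, r1 = 0
M = (n!/n^n) * (4/pi)^s * sqrt(|disc(K)|) = (2!/2^2) * (4/pi)^1 * sqrt(1768)
= 0.5 * 1.273240 * 42.047592
= 26.7683

26.7683


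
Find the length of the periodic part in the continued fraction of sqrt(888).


Run the CF algorithm for sqrt(888).
a_0 = floor(sqrt(888)) = 29; set m_0=0, q_0=1.
Recurrence: m' = q*a - m,  q' = (d - m'^2)/q,  a' = floor((a_0 + m')/q').
  step 1: m=29, q=47, a=1
  step 2: m=18, q=12, a=3
  step 3: m=18, q=47, a=1
  step 4: m=29, q=1, a=58
a_4 = 2*a_0 = 58, so the period closes here.
sqrt(888) = [29; 1, 3, 1, 58]
Period length = 4

4


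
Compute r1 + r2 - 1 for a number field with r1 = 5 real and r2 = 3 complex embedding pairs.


By Dirichlet's unit theorem:
rank = r1 + r2 - 1
= 5 + 3 - 1
= 7

7


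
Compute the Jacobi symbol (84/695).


Compute (84/695) via quadratic reciprocity:
  pull out 2: (2/695) = +1  (since 695 mod 8 = 7)
  pull out 2: (2/695) = +1  (since 695 mod 8 = 7)
  reciprocity: (21/695) -> +(695/21)
  reduce: (2/21)
  pull out 2: (2/21) = -1  (since 21 mod 8 = 5)
  (1/21) = 1
Product of signs = -1

-1


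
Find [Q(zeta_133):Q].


The degree equals Euler's totient phi(133).
133 = 7 * 19
phi(133) = 108

108


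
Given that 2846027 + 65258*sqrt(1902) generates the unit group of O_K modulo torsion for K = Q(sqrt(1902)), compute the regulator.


epsilon = 2846027 + 65258*sqrt(1902)
= 5.6921e+06
R = ln(5.6921e+06)
= 15.5546

15.5546


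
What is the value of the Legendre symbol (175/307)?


p = 307 is prime, so compute (175/307) with the reciprocity algorithm (Jacobi-symbol steps: pull out 2s via (2/n), flip via reciprocity, reduce):
  reciprocity: (175/307) -> -(307/175)
  reduce: (132/175)
  pull out 2: (2/175) = +1  (since 175 mod 8 = 7)
  pull out 2: (2/175) = +1  (since 175 mod 8 = 7)
  reciprocity: (33/175) -> +(175/33)
  reduce: (10/33)
  pull out 2: (2/33) = +1  (since 33 mod 8 = 1)
  reciprocity: (5/33) -> +(33/5)
  reduce: (3/5)
  reciprocity: (3/5) -> +(5/3)
  reduce: (2/3)
  pull out 2: (2/3) = -1  (since 3 mod 8 = 3)
  (1/3) = 1
Product of signs = 1
(175/307) = 1

1


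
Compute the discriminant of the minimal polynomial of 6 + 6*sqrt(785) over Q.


The element 6 + 6*sqrt(785) has minimal polynomial:
x^2 - 12*x - 28224
Discriminant = (-12)^2 - 4*(-28224)
= 144 + 112896
= 113040

113040


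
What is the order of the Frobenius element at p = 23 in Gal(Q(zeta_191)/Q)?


The Frobenius at p in Gal(Q(zeta_n)/Q) = (Z/nZ)* is the class of p, so its order is ord_191(23), the smallest k >= 1 with 23^k = 1 mod 191.
n = 191 = 191, phi(191) = 190; the order divides phi(n).
Divisors of 190: 1, 2, 5, 10, 19, 38, 95, 190
Repeated squaring mod 191: 23^1 = 23, 23^2 = 147, 23^4 = 26, 23^8 = 103, 23^16 = 104, 23^32 = 120, 23^64 = 75, 23^128 = 86
Test divisors in increasing order:
  k=1: 23^1 = 23 mod 191
  k=2: 23^2 = 147 mod 191
  k=5: 23^5 = 26 * 23 = 25 mod 191
  k=10: 23^10 = 103 * 147 = 52 mod 191
  k=19: 23^19 = 104 * 147 * 23 = 184 mod 191
  k=38: 23^38 = 120 * 26 * 147 = 49 mod 191
  k=95: 23^95 = 75 * 104 * 103 * 26 * 147 * 23 = 1 mod 191  <- first divisor giving 1
Order = 95

95


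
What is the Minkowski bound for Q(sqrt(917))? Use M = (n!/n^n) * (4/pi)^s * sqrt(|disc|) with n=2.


d = 917, d mod 4 = 1, so disc(K) = d = 917; |disc(K)| = 917
Real quadratic field, so n = 2, s = r2 = 0, r1 = 2
M = (n!/n^n) * (4/pi)^s * sqrt(|disc(K)|) = (2!/2^2) * (4/pi)^0 * sqrt(917)
= 0.5 * 1.000000 * 30.282008
= 15.1410

15.1410


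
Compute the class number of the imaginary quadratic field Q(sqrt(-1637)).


K = Q(sqrt(-1637)). d mod 4 = 3, so D = disc(K) = 4d = -6548
h(K) equals the number of primitive reduced positive-definite forms (a, b, c) = a*x^2 + b*x*y + c*y^2 with b^2 - 4ac = D,
where reduced means |b| <= a <= c, with b >= 0 whenever |b| = a or a = c, and primitive means gcd(a, b, c) = 1.
Reduced forces 3a^2 <= |D| = 6548, so 1 <= a <= 46; b must have the parity of D, and c = (b^2 - D)/(4a) must be an integer >= a.
Enumerate a = 1..46, b in [-a, a]:
  a=1: (1, 0, 1637)  [1]
  a=2: (2, 2, 819)  [1]
  a=3: (3, -2, 546), (3, 2, 546)  [2]
  a=4..5: none
  a=6: (6, -2, 273), (6, 2, 273)  [2]
  a=7: (7, -2, 234), (7, 2, 234)  [2]
  a=8: none
  a=9: (9, -2, 182), (9, 2, 182)  [2]
  a=10..12: none
  a=13: (13, -2, 126), (13, 2, 126)  [2]
  a=14: (14, -2, 117), (14, 2, 117)  [2]
  a=15..17: none
  a=18: (18, -2, 91), (18, 2, 91)  [2]
  a=19: (19, -8, 87), (19, 8, 87)  [2]
  a=20: none
  a=21: (21, -16, 81), (21, -2, 78), (21, 2, 78), (21, 16, 81)  [4]
  a=22..25: none
  a=26: (26, -2, 63), (26, 2, 63)  [2]
  a=27: (27, -16, 63), (27, 16, 63)  [2]
  a=28: none
  a=29: (29, -8, 57), (29, 8, 57)  [2]
  a=30..36: none
  a=37: (37, -36, 53), (37, 36, 53)  [2]
  a=38: (38, -30, 49), (38, 30, 49)  [2]
  a=39: (39, -28, 47), (39, -2, 42), (39, 2, 42), (39, 28, 47)  [4]
  a=40..41: none
  a=42: (42, -26, 43), (42, 26, 43)  [2]
  a=43..46: none
Total reduced forms: 1 + 1 + 2 + 2 + 2 + 2 + 2 + 2 + 2 + 2 + 4 + 2 + 2 + 2 + 2 + 2 + 4 + 2 = 38
h = 38

38


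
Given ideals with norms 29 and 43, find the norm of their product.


N(IJ) = N(I) * N(J)
= 29 * 43
= 1247

1247


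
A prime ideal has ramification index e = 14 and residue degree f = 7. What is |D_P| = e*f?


|D_P| = e * f
= 14 * 7
= 98

98


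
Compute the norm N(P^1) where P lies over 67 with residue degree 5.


N(P^a) = p^(a*f)
= 67^(1*5)
= 67^5
= 1350125107

1350125107


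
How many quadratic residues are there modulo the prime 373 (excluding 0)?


For prime p, the number of non-zero quadratic residues is (p-1)/2.
= (373-1)/2
= 186

186


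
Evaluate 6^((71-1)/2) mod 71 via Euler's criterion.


p = 71 is prime and the exponent is (p-1)/2 = 35, so by Euler's criterion 6^35 = (6/71) = +1 or -1 mod 71.
Compute by square-and-multiply:
  35 = 32 + 2 + 1 (binary 100011)
  Repeated squaring mod 71: 6^1 = 6, 6^2 = 36, 6^4 = 18, 6^8 = 40, 6^16 = 38, 6^32 = 24
  6^35 = 6^32 * 6^2 * 6^1 = 24 * 36 * 6 mod 71
    24 * 36 = 864 = 12 mod 71
    12 * 6 = 72 = 1 mod 71
  6^35 = 1 mod 71
Result 1: 6 is a quadratic residue mod 71.
6^35 mod 71 = 1

1


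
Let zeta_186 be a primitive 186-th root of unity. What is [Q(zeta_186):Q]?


The degree equals Euler's totient phi(186).
186 = 2 * 3 * 31
phi(186) = 60

60


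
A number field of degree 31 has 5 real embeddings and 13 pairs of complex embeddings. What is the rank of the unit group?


By Dirichlet's unit theorem:
rank = r1 + r2 - 1
= 5 + 13 - 1
= 17

17


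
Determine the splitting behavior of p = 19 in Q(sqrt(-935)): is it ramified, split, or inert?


K = Q(sqrt(-935)). Since d mod 4 = 1, disc(K) = -935.
Check p | disc: -935 mod 19 = 15.
p does not divide disc. Compute Legendre symbol (d/p):
15^((19-1)/2) mod 19 = -1
(d/p) = -1, so p is inert: (p) stays prime with e=1, f=2, g=1.
Therefore p is inert.

inert


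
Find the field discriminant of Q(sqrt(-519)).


For K = Q(sqrt(d)) with d squarefree: disc(K) = d if d = 1 mod 4, and disc(K) = 4d if d = 2 or 3 mod 4.
Here d = -519, and d mod 4 = 1.
d = 1 mod 4 (O_K = Z[(1+sqrt(d))/2]), so disc(K) = d = -519

-519


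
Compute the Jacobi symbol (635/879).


Compute (635/879) via quadratic reciprocity:
  reciprocity: (635/879) -> -(879/635)
  reduce: (244/635)
  pull out 2: (2/635) = -1  (since 635 mod 8 = 3)
  pull out 2: (2/635) = -1  (since 635 mod 8 = 3)
  reciprocity: (61/635) -> +(635/61)
  reduce: (25/61)
  reciprocity: (25/61) -> +(61/25)
  reduce: (11/25)
  reciprocity: (11/25) -> +(25/11)
  reduce: (3/11)
  reciprocity: (3/11) -> -(11/3)
  reduce: (2/3)
  pull out 2: (2/3) = -1  (since 3 mod 8 = 3)
  (1/3) = 1
Product of signs = -1

-1


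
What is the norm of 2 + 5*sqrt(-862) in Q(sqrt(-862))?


N(a + b*sqrt(d)) = a^2 - d*b^2
= (2)^2 - (-862)*(5)^2
= 4 + 21550
= 21554

21554


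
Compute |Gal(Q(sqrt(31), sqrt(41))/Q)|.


The 2 square roots of distinct primes are multiplicatively independent over Q,
so [K:Q] = 2^2 and Gal(K/Q) is isomorphic to (Z/2Z)^2.
|Gal| = 2^2 = 4

4


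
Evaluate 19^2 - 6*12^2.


x^2 - d*y^2
= 19^2 - 6*12^2
= 361 - 864
= -503

-503


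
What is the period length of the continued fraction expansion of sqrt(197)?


Run the CF algorithm for sqrt(197).
a_0 = floor(sqrt(197)) = 14; set m_0=0, q_0=1.
Recurrence: m' = q*a - m,  q' = (d - m'^2)/q,  a' = floor((a_0 + m')/q').
  step 1: m=14, q=1, a=28
a_1 = 2*a_0 = 28, so the period closes here.
sqrt(197) = [14; 28]
Period length = 1

1


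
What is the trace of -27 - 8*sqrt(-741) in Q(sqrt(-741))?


Tr(a + b*sqrt(d)) = (a + b*sqrt(d)) + (a - b*sqrt(d)) = 2a
= 2 * (-27)
= -54

-54


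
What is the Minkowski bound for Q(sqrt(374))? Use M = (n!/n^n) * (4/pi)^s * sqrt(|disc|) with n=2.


d = 374, d mod 4 = 2, so disc(K) = 4d = 1496; |disc(K)| = 1496
Real quadratic field, so n = 2, s = r2 = 0, r1 = 2
M = (n!/n^n) * (4/pi)^s * sqrt(|disc(K)|) = (2!/2^2) * (4/pi)^0 * sqrt(1496)
= 0.5 * 1.000000 * 38.678159
= 19.3391

19.3391


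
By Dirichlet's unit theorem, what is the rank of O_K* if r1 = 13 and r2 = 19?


By Dirichlet's unit theorem:
rank = r1 + r2 - 1
= 13 + 19 - 1
= 31

31


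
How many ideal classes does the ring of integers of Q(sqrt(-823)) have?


K = Q(sqrt(-823)). d mod 4 = 1, so D = disc(K) = d = -823
h(K) equals the number of primitive reduced positive-definite forms (a, b, c) = a*x^2 + b*x*y + c*y^2 with b^2 - 4ac = D,
where reduced means |b| <= a <= c, with b >= 0 whenever |b| = a or a = c, and primitive means gcd(a, b, c) = 1.
Reduced forces 3a^2 <= |D| = 823, so 1 <= a <= 16; b must have the parity of D, and c = (b^2 - D)/(4a) must be an integer >= a.
Enumerate a = 1..16, b in [-a, a]:
  a=1: (1, 1, 206)  [1]
  a=2: (2, -1, 103), (2, 1, 103)  [2]
  a=3: none
  a=4: (4, -3, 52), (4, 3, 52)  [2]
  a=5..7: none
  a=8: (8, -3, 26), (8, 3, 26)  [2]
  a=9..12: none
  a=13: (13, -3, 16), (13, 3, 16)  [2]
  a=14..16: none
Total reduced forms: 1 + 2 + 2 + 2 + 2 = 9
h = 9

9


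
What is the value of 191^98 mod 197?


p = 197 is prime and the exponent is (p-1)/2 = 98, so by Euler's criterion 191^98 = (191/197) = +1 or -1 mod 197.
Compute by square-and-multiply:
  98 = 64 + 32 + 2 (binary 1100010)
  Repeated squaring mod 197: 191^1 = 191, 191^2 = 36, 191^4 = 114, 191^8 = 191, 191^16 = 36, 191^32 = 114, 191^64 = 191
  191^98 = 191^64 * 191^32 * 191^2 = 191 * 114 * 36 mod 197
    191 * 114 = 21774 = 104 mod 197
    104 * 36 = 3744 = 1 mod 197
  191^98 = 1 mod 197
Result 1: 191 is a quadratic residue mod 197.
191^98 mod 197 = 1

1


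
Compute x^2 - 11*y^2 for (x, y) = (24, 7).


x^2 - d*y^2
= 24^2 - 11*7^2
= 576 - 539
= 37

37


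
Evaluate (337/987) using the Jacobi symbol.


Compute (337/987) via quadratic reciprocity:
  reciprocity: (337/987) -> +(987/337)
  reduce: (313/337)
  reciprocity: (313/337) -> +(337/313)
  reduce: (24/313)
  pull out 2: (2/313) = +1  (since 313 mod 8 = 1)
  pull out 2: (2/313) = +1  (since 313 mod 8 = 1)
  pull out 2: (2/313) = +1  (since 313 mod 8 = 1)
  reciprocity: (3/313) -> +(313/3)
  reduce: (1/3)
  (1/3) = 1
Product of signs = 1

1


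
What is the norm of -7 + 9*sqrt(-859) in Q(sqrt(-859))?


N(a + b*sqrt(d)) = a^2 - d*b^2
= (-7)^2 - (-859)*(9)^2
= 49 + 69579
= 69628

69628


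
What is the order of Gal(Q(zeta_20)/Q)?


|Gal(Q(zeta_20)/Q)| = phi(20)
= 8

8


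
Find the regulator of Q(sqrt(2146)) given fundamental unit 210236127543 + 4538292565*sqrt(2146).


epsilon = 210236127543 + 4538292565*sqrt(2146)
= 4.2047e+11
R = ln(4.2047e+11)
= 26.7646

26.7646


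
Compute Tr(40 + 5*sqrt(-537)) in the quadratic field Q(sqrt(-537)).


Tr(a + b*sqrt(d)) = (a + b*sqrt(d)) + (a - b*sqrt(d)) = 2a
= 2 * (40)
= 80

80


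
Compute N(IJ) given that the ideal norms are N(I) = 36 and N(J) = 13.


N(IJ) = N(I) * N(J)
= 36 * 13
= 468

468


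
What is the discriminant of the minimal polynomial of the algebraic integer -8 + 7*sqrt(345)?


The element -8 + 7*sqrt(345) has minimal polynomial:
x^2 + 16*x - 16841
Discriminant = (16)^2 - 4*(-16841)
= 256 + 67364
= 67620

67620


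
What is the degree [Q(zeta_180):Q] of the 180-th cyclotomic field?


The degree equals Euler's totient phi(180).
180 = 2^2 * 3^2 * 5
phi(180) = 48

48


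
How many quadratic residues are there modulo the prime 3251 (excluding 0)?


For prime p, the number of non-zero quadratic residues is (p-1)/2.
= (3251-1)/2
= 1625

1625


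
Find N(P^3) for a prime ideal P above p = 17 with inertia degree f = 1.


N(P^a) = p^(a*f)
= 17^(3*1)
= 17^3
= 4913

4913


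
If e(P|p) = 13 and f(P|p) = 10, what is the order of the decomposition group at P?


|D_P| = e * f
= 13 * 10
= 130

130


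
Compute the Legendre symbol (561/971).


p = 971 is prime, so compute (561/971) with the reciprocity algorithm (Jacobi-symbol steps: pull out 2s via (2/n), flip via reciprocity, reduce):
  reciprocity: (561/971) -> +(971/561)
  reduce: (410/561)
  pull out 2: (2/561) = +1  (since 561 mod 8 = 1)
  reciprocity: (205/561) -> +(561/205)
  reduce: (151/205)
  reciprocity: (151/205) -> +(205/151)
  reduce: (54/151)
  pull out 2: (2/151) = +1  (since 151 mod 8 = 7)
  reciprocity: (27/151) -> -(151/27)
  reduce: (16/27)
  pull out 2: (2/27) = -1  (since 27 mod 8 = 3)
  pull out 2: (2/27) = -1  (since 27 mod 8 = 3)
  pull out 2: (2/27) = -1  (since 27 mod 8 = 3)
  pull out 2: (2/27) = -1  (since 27 mod 8 = 3)
  (1/27) = 1
Product of signs = -1
(561/971) = -1

-1


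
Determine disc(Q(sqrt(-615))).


For K = Q(sqrt(d)) with d squarefree: disc(K) = d if d = 1 mod 4, and disc(K) = 4d if d = 2 or 3 mod 4.
Here d = -615, and d mod 4 = 1.
d = 1 mod 4 (O_K = Z[(1+sqrt(d))/2]), so disc(K) = d = -615

-615


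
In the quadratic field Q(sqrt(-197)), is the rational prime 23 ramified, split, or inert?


K = Q(sqrt(-197)). Since d mod 4 = 3, disc(K) = -788.
Check p | disc: -788 mod 23 = 17.
p does not divide disc. Compute Legendre symbol (d/p):
10^((23-1)/2) mod 23 = -1
(d/p) = -1, so p is inert: (p) stays prime with e=1, f=2, g=1.
Therefore p is inert.

inert


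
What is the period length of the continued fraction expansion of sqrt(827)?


Run the CF algorithm for sqrt(827).
a_0 = floor(sqrt(827)) = 28; set m_0=0, q_0=1.
Recurrence: m' = q*a - m,  q' = (d - m'^2)/q,  a' = floor((a_0 + m')/q').
  step 1: m=28, q=43, a=1
  step 2: m=15, q=14, a=3
  step 3: m=27, q=7, a=7
  step 4: m=22, q=49, a=1
  step 5: m=27, q=2, a=27
  step 6: m=27, q=49, a=1
  step 7: m=22, q=7, a=7
  step 8: m=27, q=14, a=3
  step 9: m=15, q=43, a=1
  step 10: m=28, q=1, a=56
a_10 = 2*a_0 = 56, so the period closes here.
sqrt(827) = [28; 1, 3, 7, 1, 27, 1, 7, 3, 1, 56]
Period length = 10

10


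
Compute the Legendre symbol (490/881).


p = 881 is prime, so compute (490/881) with the reciprocity algorithm (Jacobi-symbol steps: pull out 2s via (2/n), flip via reciprocity, reduce):
  pull out 2: (2/881) = +1  (since 881 mod 8 = 1)
  reciprocity: (245/881) -> +(881/245)
  reduce: (146/245)
  pull out 2: (2/245) = -1  (since 245 mod 8 = 5)
  reciprocity: (73/245) -> +(245/73)
  reduce: (26/73)
  pull out 2: (2/73) = +1  (since 73 mod 8 = 1)
  reciprocity: (13/73) -> +(73/13)
  reduce: (8/13)
  pull out 2: (2/13) = -1  (since 13 mod 8 = 5)
  pull out 2: (2/13) = -1  (since 13 mod 8 = 5)
  pull out 2: (2/13) = -1  (since 13 mod 8 = 5)
  (1/13) = 1
Product of signs = 1
(490/881) = 1

1


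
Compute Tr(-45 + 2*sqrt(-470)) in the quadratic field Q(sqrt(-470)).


Tr(a + b*sqrt(d)) = (a + b*sqrt(d)) + (a - b*sqrt(d)) = 2a
= 2 * (-45)
= -90

-90


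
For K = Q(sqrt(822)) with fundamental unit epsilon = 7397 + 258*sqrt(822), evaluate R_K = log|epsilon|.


epsilon = 7397 + 258*sqrt(822)
= 14793.9999
R = ln(14793.9999)
= 9.6020

9.6020


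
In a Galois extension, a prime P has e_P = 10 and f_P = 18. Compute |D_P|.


|D_P| = e * f
= 10 * 18
= 180

180


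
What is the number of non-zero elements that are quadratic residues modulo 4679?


For prime p, the number of non-zero quadratic residues is (p-1)/2.
= (4679-1)/2
= 2339

2339


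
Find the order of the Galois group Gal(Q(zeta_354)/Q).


|Gal(Q(zeta_354)/Q)| = phi(354)
= 116

116


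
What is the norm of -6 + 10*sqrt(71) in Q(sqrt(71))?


N(a + b*sqrt(d)) = a^2 - d*b^2
= (-6)^2 - (71)*(10)^2
= 36 - 7100
= -7064

-7064


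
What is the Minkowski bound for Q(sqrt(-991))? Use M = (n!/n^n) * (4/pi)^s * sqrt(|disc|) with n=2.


d = -991, d mod 4 = 1, so disc(K) = d = -991; |disc(K)| = 991
Imaginary quadratic field, so n = 2, s = r2 = 1, r1 = 0
M = (n!/n^n) * (4/pi)^s * sqrt(|disc(K)|) = (2!/2^2) * (4/pi)^1 * sqrt(991)
= 0.5 * 1.273240 * 31.480152
= 20.0409

20.0409


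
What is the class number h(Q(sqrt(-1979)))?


K = Q(sqrt(-1979)). d mod 4 = 1, so D = disc(K) = d = -1979
h(K) equals the number of primitive reduced positive-definite forms (a, b, c) = a*x^2 + b*x*y + c*y^2 with b^2 - 4ac = D,
where reduced means |b| <= a <= c, with b >= 0 whenever |b| = a or a = c, and primitive means gcd(a, b, c) = 1.
Reduced forces 3a^2 <= |D| = 1979, so 1 <= a <= 25; b must have the parity of D, and c = (b^2 - D)/(4a) must be an integer >= a.
Enumerate a = 1..25, b in [-a, a]:
  a=1: (1, 1, 495)  [1]
  a=2: none
  a=3: (3, -1, 165), (3, 1, 165)  [2]
  a=4: none
  a=5: (5, -1, 99), (5, 1, 99)  [2]
  a=6: none
  a=7: (7, -3, 71), (7, 3, 71)  [2]
  a=8: none
  a=9: (9, -1, 55), (9, 1, 55)  [2]
  a=10: none
  a=11: (11, -1, 45), (11, 1, 45)  [2]
  a=12: none
  a=13: (13, -7, 39), (13, 7, 39)  [2]
  a=14: none
  a=15: (15, -11, 35), (15, -1, 33), (15, 1, 33), (15, 11, 35)  [4]
  a=16..18: none
  a=19: (19, -15, 29), (19, 15, 29)  [2]
  a=20: none
  a=21: (21, -17, 27), (21, -11, 25), (21, 11, 25), (21, 17, 27)  [4]
  a=22..25: none
Total reduced forms: 1 + 2 + 2 + 2 + 2 + 2 + 2 + 4 + 2 + 4 = 23
h = 23

23


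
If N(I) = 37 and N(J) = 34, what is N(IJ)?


N(IJ) = N(I) * N(J)
= 37 * 34
= 1258

1258


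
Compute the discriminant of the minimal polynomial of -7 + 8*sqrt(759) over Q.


The element -7 + 8*sqrt(759) has minimal polynomial:
x^2 + 14*x - 48527
Discriminant = (14)^2 - 4*(-48527)
= 196 + 194108
= 194304

194304


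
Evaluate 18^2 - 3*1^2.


x^2 - d*y^2
= 18^2 - 3*1^2
= 324 - 3
= 321

321


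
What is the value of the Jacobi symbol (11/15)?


Compute (11/15) via quadratic reciprocity:
  reciprocity: (11/15) -> -(15/11)
  reduce: (4/11)
  pull out 2: (2/11) = -1  (since 11 mod 8 = 3)
  pull out 2: (2/11) = -1  (since 11 mod 8 = 3)
  (1/11) = 1
Product of signs = -1

-1


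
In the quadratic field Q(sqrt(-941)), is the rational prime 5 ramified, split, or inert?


K = Q(sqrt(-941)). Since d mod 4 = 3, disc(K) = -3764.
Check p | disc: -3764 mod 5 = 1.
p does not divide disc. Compute Legendre symbol (d/p):
4^((5-1)/2) mod 5 = 1
(d/p) = 1, so p splits: (p) = P*P' with e=1, f=1, g=2.
Therefore p is split.

split


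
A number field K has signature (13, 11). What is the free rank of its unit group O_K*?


By Dirichlet's unit theorem:
rank = r1 + r2 - 1
= 13 + 11 - 1
= 23

23


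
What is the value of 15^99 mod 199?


p = 199 is prime and the exponent is (p-1)/2 = 99, so by Euler's criterion 15^99 = (15/199) = +1 or -1 mod 199.
Compute by square-and-multiply:
  99 = 64 + 32 + 2 + 1 (binary 1100011)
  Repeated squaring mod 199: 15^1 = 15, 15^2 = 26, 15^4 = 79, 15^8 = 72, 15^16 = 10, 15^32 = 100, 15^64 = 50
  15^99 = 15^64 * 15^32 * 15^2 * 15^1 = 50 * 100 * 26 * 15 mod 199
    50 * 100 = 5000 = 25 mod 199
    25 * 26 = 650 = 53 mod 199
    53 * 15 = 795 = 198 mod 199
  15^99 = 198 mod 199
Result 198 = p - 1 = -1 mod 199: 15 is a quadratic non-residue mod 199. As a residue in [0, p-1] the value is 198.
15^99 mod 199 = 198

198


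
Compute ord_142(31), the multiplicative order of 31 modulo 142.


We want ord_142(31), the smallest k >= 1 with 31^k = 1 mod 142.
n = 142 = 2 * 71, phi(142) = 70; the order divides phi(n).
Divisors of 70: 1, 2, 5, 7, 10, 14, 35, 70
Repeated squaring mod 142: 31^1 = 31, 31^2 = 109, 31^4 = 95, 31^8 = 79, 31^16 = 135, 31^32 = 49, 31^64 = 129
Test divisors in increasing order:
  k=1: 31^1 = 31 mod 142
  k=2: 31^2 = 109 mod 142
  k=5: 31^5 = 95 * 31 = 105 mod 142
  k=7: 31^7 = 95 * 109 * 31 = 85 mod 142
  k=10: 31^10 = 79 * 109 = 91 mod 142
  k=14: 31^14 = 79 * 95 * 109 = 125 mod 142
  k=35: 31^35 = 49 * 109 * 31 = 141 mod 142
  k=70: 31^70 = 129 * 95 * 109 = 1 mod 142  <- first divisor giving 1
Order = 70

70


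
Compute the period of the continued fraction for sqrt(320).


Run the CF algorithm for sqrt(320).
a_0 = floor(sqrt(320)) = 17; set m_0=0, q_0=1.
Recurrence: m' = q*a - m,  q' = (d - m'^2)/q,  a' = floor((a_0 + m')/q').
  step 1: m=17, q=31, a=1
  step 2: m=14, q=4, a=7
  step 3: m=14, q=31, a=1
  step 4: m=17, q=1, a=34
a_4 = 2*a_0 = 34, so the period closes here.
sqrt(320) = [17; 1, 7, 1, 34]
Period length = 4

4


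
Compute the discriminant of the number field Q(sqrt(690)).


For K = Q(sqrt(d)) with d squarefree: disc(K) = d if d = 1 mod 4, and disc(K) = 4d if d = 2 or 3 mod 4.
Here d = 690, and d mod 4 = 2.
d = 2 mod 4, not 1 (O_K = Z[sqrt(d)]), so disc(K) = 4d = 4 * (690) = 2760

2760


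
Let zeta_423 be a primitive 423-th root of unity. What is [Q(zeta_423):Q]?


The degree equals Euler's totient phi(423).
423 = 3^2 * 47
phi(423) = 276

276


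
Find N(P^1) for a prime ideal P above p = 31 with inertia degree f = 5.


N(P^a) = p^(a*f)
= 31^(1*5)
= 31^5
= 28629151

28629151


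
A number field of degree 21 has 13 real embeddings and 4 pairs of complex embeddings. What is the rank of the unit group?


By Dirichlet's unit theorem:
rank = r1 + r2 - 1
= 13 + 4 - 1
= 16

16


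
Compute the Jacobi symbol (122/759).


Compute (122/759) via quadratic reciprocity:
  pull out 2: (2/759) = +1  (since 759 mod 8 = 7)
  reciprocity: (61/759) -> +(759/61)
  reduce: (27/61)
  reciprocity: (27/61) -> +(61/27)
  reduce: (7/27)
  reciprocity: (7/27) -> -(27/7)
  reduce: (6/7)
  pull out 2: (2/7) = +1  (since 7 mod 8 = 7)
  reciprocity: (3/7) -> -(7/3)
  reduce: (1/3)
  (1/3) = 1
Product of signs = 1

1


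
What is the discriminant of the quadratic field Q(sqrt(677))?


For K = Q(sqrt(d)) with d squarefree: disc(K) = d if d = 1 mod 4, and disc(K) = 4d if d = 2 or 3 mod 4.
Here d = 677, and d mod 4 = 1.
d = 1 mod 4 (O_K = Z[(1+sqrt(d))/2]), so disc(K) = d = 677

677


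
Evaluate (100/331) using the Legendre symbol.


p = 331 is prime, so compute (100/331) with the reciprocity algorithm (Jacobi-symbol steps: pull out 2s via (2/n), flip via reciprocity, reduce):
  pull out 2: (2/331) = -1  (since 331 mod 8 = 3)
  pull out 2: (2/331) = -1  (since 331 mod 8 = 3)
  reciprocity: (25/331) -> +(331/25)
  reduce: (6/25)
  pull out 2: (2/25) = +1  (since 25 mod 8 = 1)
  reciprocity: (3/25) -> +(25/3)
  reduce: (1/3)
  (1/3) = 1
Product of signs = 1
(100/331) = 1

1


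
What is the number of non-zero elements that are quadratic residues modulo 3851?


For prime p, the number of non-zero quadratic residues is (p-1)/2.
= (3851-1)/2
= 1925

1925


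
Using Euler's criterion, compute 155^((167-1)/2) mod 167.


p = 167 is prime and the exponent is (p-1)/2 = 83, so by Euler's criterion 155^83 = (155/167) = +1 or -1 mod 167.
Compute by square-and-multiply:
  83 = 64 + 16 + 2 + 1 (binary 1010011)
  Repeated squaring mod 167: 155^1 = 155, 155^2 = 144, 155^4 = 28, 155^8 = 116, 155^16 = 96, 155^32 = 31, 155^64 = 126
  155^83 = 155^64 * 155^16 * 155^2 * 155^1 = 126 * 96 * 144 * 155 mod 167
    126 * 96 = 12096 = 72 mod 167
    72 * 144 = 10368 = 14 mod 167
    14 * 155 = 2170 = 166 mod 167
  155^83 = 166 mod 167
Result 166 = p - 1 = -1 mod 167: 155 is a quadratic non-residue mod 167. As a residue in [0, p-1] the value is 166.
155^83 mod 167 = 166

166


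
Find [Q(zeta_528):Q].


The degree equals Euler's totient phi(528).
528 = 2^4 * 3 * 11
phi(528) = 160

160


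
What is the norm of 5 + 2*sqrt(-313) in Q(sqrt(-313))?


N(a + b*sqrt(d)) = a^2 - d*b^2
= (5)^2 - (-313)*(2)^2
= 25 + 1252
= 1277

1277


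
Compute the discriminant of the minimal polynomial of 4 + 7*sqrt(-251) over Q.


The element 4 + 7*sqrt(-251) has minimal polynomial:
x^2 - 8*x + 12315
Discriminant = (-8)^2 - 4*(12315)
= 64 - 49260
= -49196

-49196


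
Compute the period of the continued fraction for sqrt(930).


Run the CF algorithm for sqrt(930).
a_0 = floor(sqrt(930)) = 30; set m_0=0, q_0=1.
Recurrence: m' = q*a - m,  q' = (d - m'^2)/q,  a' = floor((a_0 + m')/q').
  step 1: m=30, q=30, a=2
  step 2: m=30, q=1, a=60
a_2 = 2*a_0 = 60, so the period closes here.
sqrt(930) = [30; 2, 60]
Period length = 2

2


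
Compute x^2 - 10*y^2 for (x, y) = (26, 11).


x^2 - d*y^2
= 26^2 - 10*11^2
= 676 - 1210
= -534

-534


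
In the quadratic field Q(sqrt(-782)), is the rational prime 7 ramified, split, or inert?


K = Q(sqrt(-782)). Since d mod 4 = 2, disc(K) = -3128.
Check p | disc: -3128 mod 7 = 1.
p does not divide disc. Compute Legendre symbol (d/p):
2^((7-1)/2) mod 7 = 1
(d/p) = 1, so p splits: (p) = P*P' with e=1, f=1, g=2.
Therefore p is split.

split


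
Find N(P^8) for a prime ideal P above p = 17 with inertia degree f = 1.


N(P^a) = p^(a*f)
= 17^(8*1)
= 17^8
= 6975757441

6975757441


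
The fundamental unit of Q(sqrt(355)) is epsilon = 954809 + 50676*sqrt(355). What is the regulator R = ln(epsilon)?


epsilon = 954809 + 50676*sqrt(355)
= 1.9096e+06
R = ln(1.9096e+06)
= 14.4624

14.4624


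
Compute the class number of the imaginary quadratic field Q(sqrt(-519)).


K = Q(sqrt(-519)). d mod 4 = 1, so D = disc(K) = d = -519
h(K) equals the number of primitive reduced positive-definite forms (a, b, c) = a*x^2 + b*x*y + c*y^2 with b^2 - 4ac = D,
where reduced means |b| <= a <= c, with b >= 0 whenever |b| = a or a = c, and primitive means gcd(a, b, c) = 1.
Reduced forces 3a^2 <= |D| = 519, so 1 <= a <= 13; b must have the parity of D, and c = (b^2 - D)/(4a) must be an integer >= a.
Enumerate a = 1..13, b in [-a, a]:
  a=1: (1, 1, 130)  [1]
  a=2: (2, -1, 65), (2, 1, 65)  [2]
  a=3: (3, 3, 44)  [1]
  a=4: (4, -3, 33), (4, 3, 33)  [2]
  a=5: (5, -1, 26), (5, 1, 26)  [2]
  a=6: (6, -3, 22), (6, 3, 22)  [2]
  a=7: none
  a=8: (8, -5, 17), (8, 5, 17)  [2]
  a=9: none
  a=10: (10, -9, 15), (10, -1, 13), (10, 1, 13), (10, 9, 15)  [4]
  a=11: (11, -3, 12), (11, 3, 12)  [2]
  a=12..13: none
Total reduced forms: 1 + 2 + 1 + 2 + 2 + 2 + 2 + 4 + 2 = 18
h = 18

18


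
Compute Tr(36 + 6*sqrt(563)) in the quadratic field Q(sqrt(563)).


Tr(a + b*sqrt(d)) = (a + b*sqrt(d)) + (a - b*sqrt(d)) = 2a
= 2 * (36)
= 72

72


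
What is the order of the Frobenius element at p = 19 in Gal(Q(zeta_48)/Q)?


The Frobenius at p in Gal(Q(zeta_n)/Q) = (Z/nZ)* is the class of p, so its order is ord_48(19), the smallest k >= 1 with 19^k = 1 mod 48.
n = 48 = 2^4 * 3, phi(48) = 16; the order divides phi(n).
Divisors of 16: 1, 2, 4, 8, 16
Repeated squaring mod 48: 19^1 = 19, 19^2 = 25, 19^4 = 1, 19^8 = 1, 19^16 = 1
Test divisors in increasing order:
  k=1: 19^1 = 19 mod 48
  k=2: 19^2 = 25 mod 48
  k=4: 19^4 = 1 mod 48  <- first divisor giving 1
Order = 4

4


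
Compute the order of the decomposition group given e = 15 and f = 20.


|D_P| = e * f
= 15 * 20
= 300

300


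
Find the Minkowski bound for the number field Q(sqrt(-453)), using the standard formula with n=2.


d = -453, d mod 4 = 3, so disc(K) = 4d = -1812; |disc(K)| = 1812
Imaginary quadratic field, so n = 2, s = r2 = 1, r1 = 0
M = (n!/n^n) * (4/pi)^s * sqrt(|disc(K)|) = (2!/2^2) * (4/pi)^1 * sqrt(1812)
= 0.5 * 1.273240 * 42.567593
= 27.0994

27.0994


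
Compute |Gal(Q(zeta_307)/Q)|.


|Gal(Q(zeta_307)/Q)| = phi(307)
= 306

306


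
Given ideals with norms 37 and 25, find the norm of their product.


N(IJ) = N(I) * N(J)
= 37 * 25
= 925

925


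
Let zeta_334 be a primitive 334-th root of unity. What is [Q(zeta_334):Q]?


The degree equals Euler's totient phi(334).
334 = 2 * 167
phi(334) = 166

166


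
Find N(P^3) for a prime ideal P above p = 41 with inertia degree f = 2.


N(P^a) = p^(a*f)
= 41^(3*2)
= 41^6
= 4750104241

4750104241


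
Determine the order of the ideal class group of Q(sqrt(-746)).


K = Q(sqrt(-746)). d mod 4 = 2, so D = disc(K) = 4d = -2984
h(K) equals the number of primitive reduced positive-definite forms (a, b, c) = a*x^2 + b*x*y + c*y^2 with b^2 - 4ac = D,
where reduced means |b| <= a <= c, with b >= 0 whenever |b| = a or a = c, and primitive means gcd(a, b, c) = 1.
Reduced forces 3a^2 <= |D| = 2984, so 1 <= a <= 31; b must have the parity of D, and c = (b^2 - D)/(4a) must be an integer >= a.
Enumerate a = 1..31, b in [-a, a]:
  a=1: (1, 0, 746)  [1]
  a=2: (2, 0, 373)  [1]
  a=3: (3, -2, 249), (3, 2, 249)  [2]
  a=4: none
  a=5: (5, -4, 150), (5, 4, 150)  [2]
  a=6: (6, -4, 125), (6, 4, 125)  [2]
  a=7..8: none
  a=9: (9, -2, 83), (9, 2, 83)  [2]
  a=10: (10, -4, 75), (10, 4, 75)  [2]
  a=11..14: none
  a=15: (15, -14, 53), (15, -4, 50), (15, 4, 50), (15, 14, 53)  [4]
  a=16: none
  a=17: (17, -12, 46), (17, 12, 46)  [2]
  a=18: (18, -16, 45), (18, 16, 45)  [2]
  a=19..22: none
  a=23: (23, -12, 34), (23, 12, 34)  [2]
  a=24: none
  a=25: (25, -4, 30), (25, 4, 30)  [2]
  a=26: none
  a=27: (27, -16, 30), (27, 16, 30)  [2]
  a=28..31: none
Total reduced forms: 1 + 1 + 2 + 2 + 2 + 2 + 2 + 4 + 2 + 2 + 2 + 2 + 2 = 26
h = 26

26


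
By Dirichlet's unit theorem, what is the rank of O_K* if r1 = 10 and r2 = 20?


By Dirichlet's unit theorem:
rank = r1 + r2 - 1
= 10 + 20 - 1
= 29

29


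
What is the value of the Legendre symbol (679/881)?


p = 881 is prime, so compute (679/881) with the reciprocity algorithm (Jacobi-symbol steps: pull out 2s via (2/n), flip via reciprocity, reduce):
  reciprocity: (679/881) -> +(881/679)
  reduce: (202/679)
  pull out 2: (2/679) = +1  (since 679 mod 8 = 7)
  reciprocity: (101/679) -> +(679/101)
  reduce: (73/101)
  reciprocity: (73/101) -> +(101/73)
  reduce: (28/73)
  pull out 2: (2/73) = +1  (since 73 mod 8 = 1)
  pull out 2: (2/73) = +1  (since 73 mod 8 = 1)
  reciprocity: (7/73) -> +(73/7)
  reduce: (3/7)
  reciprocity: (3/7) -> -(7/3)
  reduce: (1/3)
  (1/3) = 1
Product of signs = -1
(679/881) = -1

-1


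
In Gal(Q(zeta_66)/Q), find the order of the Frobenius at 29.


The Frobenius at p in Gal(Q(zeta_n)/Q) = (Z/nZ)* is the class of p, so its order is ord_66(29), the smallest k >= 1 with 29^k = 1 mod 66.
n = 66 = 2 * 3 * 11, phi(66) = 20; the order divides phi(n).
Divisors of 20: 1, 2, 4, 5, 10, 20
Repeated squaring mod 66: 29^1 = 29, 29^2 = 49, 29^4 = 25, 29^8 = 31, 29^16 = 37
Test divisors in increasing order:
  k=1: 29^1 = 29 mod 66
  k=2: 29^2 = 49 mod 66
  k=4: 29^4 = 25 mod 66
  k=5: 29^5 = 25 * 29 = 65 mod 66
  k=10: 29^10 = 31 * 49 = 1 mod 66  <- first divisor giving 1
Order = 10

10


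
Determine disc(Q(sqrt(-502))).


For K = Q(sqrt(d)) with d squarefree: disc(K) = d if d = 1 mod 4, and disc(K) = 4d if d = 2 or 3 mod 4.
Here d = -502, and d mod 4 = 2.
d = 2 mod 4, not 1 (O_K = Z[sqrt(d)]), so disc(K) = 4d = 4 * (-502) = -2008

-2008


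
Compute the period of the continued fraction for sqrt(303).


Run the CF algorithm for sqrt(303).
a_0 = floor(sqrt(303)) = 17; set m_0=0, q_0=1.
Recurrence: m' = q*a - m,  q' = (d - m'^2)/q,  a' = floor((a_0 + m')/q').
  step 1: m=17, q=14, a=2
  step 2: m=11, q=13, a=2
  step 3: m=15, q=6, a=5
  step 4: m=15, q=13, a=2
  step 5: m=11, q=14, a=2
  step 6: m=17, q=1, a=34
a_6 = 2*a_0 = 34, so the period closes here.
sqrt(303) = [17; 2, 2, 5, 2, 2, 34]
Period length = 6

6


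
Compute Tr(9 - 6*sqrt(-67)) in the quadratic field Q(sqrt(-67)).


Tr(a + b*sqrt(d)) = (a + b*sqrt(d)) + (a - b*sqrt(d)) = 2a
= 2 * (9)
= 18

18


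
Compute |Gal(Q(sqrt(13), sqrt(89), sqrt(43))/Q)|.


The 3 square roots of distinct primes are multiplicatively independent over Q,
so [K:Q] = 2^3 and Gal(K/Q) is isomorphic to (Z/2Z)^3.
|Gal| = 2^3 = 8

8


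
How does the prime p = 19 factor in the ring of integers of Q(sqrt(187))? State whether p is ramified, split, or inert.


K = Q(sqrt(187)). Since d mod 4 = 3, disc(K) = 748.
Check p | disc: 748 mod 19 = 7.
p does not divide disc. Compute Legendre symbol (d/p):
16^((19-1)/2) mod 19 = 1
(d/p) = 1, so p splits: (p) = P*P' with e=1, f=1, g=2.
Therefore p is split.

split


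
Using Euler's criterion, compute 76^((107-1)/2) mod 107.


p = 107 is prime and the exponent is (p-1)/2 = 53, so by Euler's criterion 76^53 = (76/107) = +1 or -1 mod 107.
Compute by square-and-multiply:
  53 = 32 + 16 + 4 + 1 (binary 110101)
  Repeated squaring mod 107: 76^1 = 76, 76^2 = 105, 76^4 = 4, 76^8 = 16, 76^16 = 42, 76^32 = 52
  76^53 = 76^32 * 76^16 * 76^4 * 76^1 = 52 * 42 * 4 * 76 mod 107
    52 * 42 = 2184 = 44 mod 107
    44 * 4 = 176 = 69 mod 107
    69 * 76 = 5244 = 1 mod 107
  76^53 = 1 mod 107
Result 1: 76 is a quadratic residue mod 107.
76^53 mod 107 = 1

1


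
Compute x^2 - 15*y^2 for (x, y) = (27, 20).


x^2 - d*y^2
= 27^2 - 15*20^2
= 729 - 6000
= -5271

-5271


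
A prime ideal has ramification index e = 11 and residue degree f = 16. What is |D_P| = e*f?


|D_P| = e * f
= 11 * 16
= 176

176


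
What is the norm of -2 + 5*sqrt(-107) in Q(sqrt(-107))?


N(a + b*sqrt(d)) = a^2 - d*b^2
= (-2)^2 - (-107)*(5)^2
= 4 + 2675
= 2679

2679


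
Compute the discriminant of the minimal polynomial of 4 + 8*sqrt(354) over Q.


The element 4 + 8*sqrt(354) has minimal polynomial:
x^2 - 8*x - 22640
Discriminant = (-8)^2 - 4*(-22640)
= 64 + 90560
= 90624

90624


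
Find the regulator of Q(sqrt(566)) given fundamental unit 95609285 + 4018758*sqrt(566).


epsilon = 95609285 + 4018758*sqrt(566)
= 1.9122e+08
R = ln(1.9122e+08)
= 19.0689

19.0689


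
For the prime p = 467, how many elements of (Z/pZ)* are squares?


For prime p, the number of non-zero quadratic residues is (p-1)/2.
= (467-1)/2
= 233

233


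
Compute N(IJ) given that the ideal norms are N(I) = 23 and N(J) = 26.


N(IJ) = N(I) * N(J)
= 23 * 26
= 598

598


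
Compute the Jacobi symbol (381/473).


Compute (381/473) via quadratic reciprocity:
  reciprocity: (381/473) -> +(473/381)
  reduce: (92/381)
  pull out 2: (2/381) = -1  (since 381 mod 8 = 5)
  pull out 2: (2/381) = -1  (since 381 mod 8 = 5)
  reciprocity: (23/381) -> +(381/23)
  reduce: (13/23)
  reciprocity: (13/23) -> +(23/13)
  reduce: (10/13)
  pull out 2: (2/13) = -1  (since 13 mod 8 = 5)
  reciprocity: (5/13) -> +(13/5)
  reduce: (3/5)
  reciprocity: (3/5) -> +(5/3)
  reduce: (2/3)
  pull out 2: (2/3) = -1  (since 3 mod 8 = 3)
  (1/3) = 1
Product of signs = 1

1


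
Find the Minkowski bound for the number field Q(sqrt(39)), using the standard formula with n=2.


d = 39, d mod 4 = 3, so disc(K) = 4d = 156; |disc(K)| = 156
Real quadratic field, so n = 2, s = r2 = 0, r1 = 2
M = (n!/n^n) * (4/pi)^s * sqrt(|disc(K)|) = (2!/2^2) * (4/pi)^0 * sqrt(156)
= 0.5 * 1.000000 * 12.489996
= 6.2450

6.2450


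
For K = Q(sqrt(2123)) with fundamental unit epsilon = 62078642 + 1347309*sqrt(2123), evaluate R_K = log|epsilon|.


epsilon = 62078642 + 1347309*sqrt(2123)
= 1.2416e+08
R = ln(1.2416e+08)
= 18.6371

18.6371


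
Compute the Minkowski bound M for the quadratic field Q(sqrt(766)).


d = 766, d mod 4 = 2, so disc(K) = 4d = 3064; |disc(K)| = 3064
Real quadratic field, so n = 2, s = r2 = 0, r1 = 2
M = (n!/n^n) * (4/pi)^s * sqrt(|disc(K)|) = (2!/2^2) * (4/pi)^0 * sqrt(3064)
= 0.5 * 1.000000 * 55.353410
= 27.6767

27.6767


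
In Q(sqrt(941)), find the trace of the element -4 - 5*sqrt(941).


Tr(a + b*sqrt(d)) = (a + b*sqrt(d)) + (a - b*sqrt(d)) = 2a
= 2 * (-4)
= -8

-8


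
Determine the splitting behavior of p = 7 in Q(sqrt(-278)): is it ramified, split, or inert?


K = Q(sqrt(-278)). Since d mod 4 = 2, disc(K) = -1112.
Check p | disc: -1112 mod 7 = 1.
p does not divide disc. Compute Legendre symbol (d/p):
2^((7-1)/2) mod 7 = 1
(d/p) = 1, so p splits: (p) = P*P' with e=1, f=1, g=2.
Therefore p is split.

split


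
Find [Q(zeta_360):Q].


The degree equals Euler's totient phi(360).
360 = 2^3 * 3^2 * 5
phi(360) = 96

96


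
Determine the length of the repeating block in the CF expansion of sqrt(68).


Run the CF algorithm for sqrt(68).
a_0 = floor(sqrt(68)) = 8; set m_0=0, q_0=1.
Recurrence: m' = q*a - m,  q' = (d - m'^2)/q,  a' = floor((a_0 + m')/q').
  step 1: m=8, q=4, a=4
  step 2: m=8, q=1, a=16
a_2 = 2*a_0 = 16, so the period closes here.
sqrt(68) = [8; 4, 16]
Period length = 2

2


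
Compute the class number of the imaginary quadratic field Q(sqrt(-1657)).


K = Q(sqrt(-1657)). d mod 4 = 3, so D = disc(K) = 4d = -6628
h(K) equals the number of primitive reduced positive-definite forms (a, b, c) = a*x^2 + b*x*y + c*y^2 with b^2 - 4ac = D,
where reduced means |b| <= a <= c, with b >= 0 whenever |b| = a or a = c, and primitive means gcd(a, b, c) = 1.
Reduced forces 3a^2 <= |D| = 6628, so 1 <= a <= 47; b must have the parity of D, and c = (b^2 - D)/(4a) must be an integer >= a.
Enumerate a = 1..47, b in [-a, a]:
  a=1: (1, 0, 1657)  [1]
  a=2: (2, 2, 829)  [1]
  a=3..6: none
  a=7: (7, -6, 238), (7, 6, 238)  [2]
  a=8..10: none
  a=11: (11, -4, 151), (11, 4, 151)  [2]
  a=12..13: none
  a=14: (14, -6, 119), (14, 6, 119)  [2]
  a=15..16: none
  a=17: (17, -6, 98), (17, 6, 98)  [2]
  a=18..21: none
  a=22: (22, -18, 79), (22, 18, 79)  [2]
  a=23..28: none
  a=29: (29, -10, 58), (29, 10, 58)  [2]
  a=30..33: none
  a=34: (34, -6, 49), (34, 6, 49)  [2]
  a=35..47: none
Total reduced forms: 1 + 1 + 2 + 2 + 2 + 2 + 2 + 2 + 2 = 16
h = 16

16
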